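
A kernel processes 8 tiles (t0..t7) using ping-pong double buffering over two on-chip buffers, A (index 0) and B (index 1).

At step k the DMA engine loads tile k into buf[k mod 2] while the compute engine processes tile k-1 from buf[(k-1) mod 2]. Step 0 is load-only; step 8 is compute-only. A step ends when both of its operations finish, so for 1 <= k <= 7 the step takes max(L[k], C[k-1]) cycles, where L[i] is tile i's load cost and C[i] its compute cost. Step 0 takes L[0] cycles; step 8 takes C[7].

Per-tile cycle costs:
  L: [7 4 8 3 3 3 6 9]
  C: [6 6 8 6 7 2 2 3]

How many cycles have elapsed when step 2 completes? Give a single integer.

  0. 7=7c; end=7; A:t0 B:-
  1. max(4,6)=6c; end=13; A:t0 B:t1
  2. max(8,6)=8c; end=21; A:t2 B:t1
  3. max(3,8)=8c; end=29; A:t2 B:t3
  4. max(3,6)=6c; end=35; A:t4 B:t3
  5. max(3,7)=7c; end=42; A:t4 B:t5
  6. max(6,2)=6c; end=48; A:t6 B:t5
  7. max(9,2)=9c; end=57; A:t6 B:t7
  8. 3=3c; end=60; A:t6 B:t7

end_cycle[2] = 21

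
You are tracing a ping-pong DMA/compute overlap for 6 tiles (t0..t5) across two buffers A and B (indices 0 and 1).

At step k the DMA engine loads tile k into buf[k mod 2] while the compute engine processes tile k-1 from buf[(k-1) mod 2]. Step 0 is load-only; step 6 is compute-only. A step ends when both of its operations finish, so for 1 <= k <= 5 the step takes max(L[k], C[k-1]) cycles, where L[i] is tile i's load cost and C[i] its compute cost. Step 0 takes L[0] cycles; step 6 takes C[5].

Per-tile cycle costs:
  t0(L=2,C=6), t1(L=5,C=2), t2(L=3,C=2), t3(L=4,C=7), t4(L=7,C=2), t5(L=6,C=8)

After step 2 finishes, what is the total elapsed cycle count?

end_cycle[2] = 11

k=0 load=t0/2c comp=- wait=2 total=2
k=1 load=t1/5c comp=t0/6c wait=6 total=8
k=2 load=t2/3c comp=t1/2c wait=3 total=11
k=3 load=t3/4c comp=t2/2c wait=4 total=15
k=4 load=t4/7c comp=t3/7c wait=7 total=22
k=5 load=t5/6c comp=t4/2c wait=6 total=28
k=6 load=- comp=t5/8c wait=8 total=36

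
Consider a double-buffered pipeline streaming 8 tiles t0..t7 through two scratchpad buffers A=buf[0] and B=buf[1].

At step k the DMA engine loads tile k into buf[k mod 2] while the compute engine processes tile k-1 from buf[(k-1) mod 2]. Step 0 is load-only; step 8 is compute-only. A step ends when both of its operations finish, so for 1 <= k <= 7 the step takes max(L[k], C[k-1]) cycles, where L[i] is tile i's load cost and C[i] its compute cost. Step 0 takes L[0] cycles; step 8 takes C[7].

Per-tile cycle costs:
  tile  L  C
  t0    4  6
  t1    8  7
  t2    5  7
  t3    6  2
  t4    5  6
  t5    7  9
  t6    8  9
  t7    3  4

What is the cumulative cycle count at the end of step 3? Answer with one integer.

step 0: L[0]=4 → dur=4, Σ=4 | A=load:t0 B=idle [load-only]
step 1: L[1]=8 C[0]=6 → dur=8, Σ=12 | A=compute:t0 B=load:t1 [load-bound]
step 2: L[2]=5 C[1]=7 → dur=7, Σ=19 | A=load:t2 B=compute:t1 [compute-bound]
step 3: L[3]=6 C[2]=7 → dur=7, Σ=26 | A=compute:t2 B=load:t3 [compute-bound]
step 4: L[4]=5 C[3]=2 → dur=5, Σ=31 | A=load:t4 B=compute:t3 [load-bound]
step 5: L[5]=7 C[4]=6 → dur=7, Σ=38 | A=compute:t4 B=load:t5 [load-bound]
step 6: L[6]=8 C[5]=9 → dur=9, Σ=47 | A=load:t6 B=compute:t5 [compute-bound]
step 7: L[7]=3 C[6]=9 → dur=9, Σ=56 | A=compute:t6 B=load:t7 [compute-bound]
step 8: C[7]=4 → dur=4, Σ=60 | A=idle B=compute:t7 [compute-only]

end_cycle[3] = 26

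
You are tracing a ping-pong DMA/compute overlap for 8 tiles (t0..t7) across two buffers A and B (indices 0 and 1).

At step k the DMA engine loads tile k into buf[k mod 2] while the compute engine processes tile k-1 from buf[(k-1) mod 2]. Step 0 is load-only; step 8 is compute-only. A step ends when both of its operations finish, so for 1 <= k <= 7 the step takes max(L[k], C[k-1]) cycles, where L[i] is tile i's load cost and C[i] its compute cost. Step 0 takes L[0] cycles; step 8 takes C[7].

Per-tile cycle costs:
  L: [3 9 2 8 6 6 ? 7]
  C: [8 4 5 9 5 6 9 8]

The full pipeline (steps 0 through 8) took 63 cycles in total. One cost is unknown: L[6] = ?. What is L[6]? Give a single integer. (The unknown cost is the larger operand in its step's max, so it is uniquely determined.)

L[6] = 7

step 0 = dur = L[0]=3 = 3
step 1 = dur = max(L[1]=9, C[0]=8) = 9
step 2 = dur = max(L[2]=2, C[1]=4) = 4
step 3 = dur = max(L[3]=8, C[2]=5) = 8
step 4 = dur = max(L[4]=6, C[3]=9) = 9
step 5 = dur = max(L[5]=6, C[4]=5) = 6
step 6 = dur = max(L[6]=?, C[5]=6) = L[6]  (unknown; binding)
step 7 = dur = max(L[7]=7, C[6]=9) = 9
step 8 = dur = C[7]=8 = 8
sum of known step durations = 56
dur[6] = total - known = 63 - 56 = 7
L[6] is the binding max in step 6, so L[6] = dur[6] = 7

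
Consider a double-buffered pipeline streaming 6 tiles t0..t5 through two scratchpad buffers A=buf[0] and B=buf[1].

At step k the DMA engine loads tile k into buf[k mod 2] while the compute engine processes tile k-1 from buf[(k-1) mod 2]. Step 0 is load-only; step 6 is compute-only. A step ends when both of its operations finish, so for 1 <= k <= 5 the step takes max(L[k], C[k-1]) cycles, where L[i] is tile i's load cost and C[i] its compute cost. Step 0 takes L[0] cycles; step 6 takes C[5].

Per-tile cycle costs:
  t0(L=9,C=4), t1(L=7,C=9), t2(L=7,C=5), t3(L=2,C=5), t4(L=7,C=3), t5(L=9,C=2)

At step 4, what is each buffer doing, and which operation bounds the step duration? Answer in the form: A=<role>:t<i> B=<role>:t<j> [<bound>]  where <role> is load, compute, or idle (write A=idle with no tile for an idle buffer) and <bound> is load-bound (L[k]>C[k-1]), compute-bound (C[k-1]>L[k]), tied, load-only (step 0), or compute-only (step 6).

  0. 9=9c; end=9; A:t0 B:-
  1. max(7,4)=7c; end=16; A:t0 B:t1
  2. max(7,9)=9c; end=25; A:t2 B:t1
  3. max(2,5)=5c; end=30; A:t2 B:t3
  4. max(7,5)=7c; end=37; A:t4 B:t3
  5. max(9,3)=9c; end=46; A:t4 B:t5
  6. 2=2c; end=48; A:t4 B:t5

step 4: A=load:t4 B=compute:t3 [load-bound]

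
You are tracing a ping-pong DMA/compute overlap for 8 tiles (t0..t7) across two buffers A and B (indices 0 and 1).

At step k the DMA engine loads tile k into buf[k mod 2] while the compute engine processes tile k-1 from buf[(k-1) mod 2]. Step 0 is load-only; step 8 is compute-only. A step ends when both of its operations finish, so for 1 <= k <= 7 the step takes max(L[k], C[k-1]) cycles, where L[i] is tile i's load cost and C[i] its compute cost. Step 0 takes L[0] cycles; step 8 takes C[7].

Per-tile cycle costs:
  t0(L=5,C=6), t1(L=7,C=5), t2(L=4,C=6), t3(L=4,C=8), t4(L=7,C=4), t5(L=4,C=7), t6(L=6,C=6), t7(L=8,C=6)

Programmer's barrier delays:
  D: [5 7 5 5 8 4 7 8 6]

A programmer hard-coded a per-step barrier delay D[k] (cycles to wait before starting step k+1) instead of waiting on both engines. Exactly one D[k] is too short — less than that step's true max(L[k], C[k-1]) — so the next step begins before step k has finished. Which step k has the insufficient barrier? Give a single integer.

hazard at step 3

k=0 barrier L[0]=5→5c, D[0]=5 ok
k=1 barrier max(L[1]=7,C[0]=6)→7c, D[1]=7 ok
k=2 barrier max(L[2]=4,C[1]=5)→5c, D[2]=5 ok
k=3 barrier max(L[3]=4,C[2]=6)→6c, D[3]=5 SHORT
k=4 barrier max(L[4]=7,C[3]=8)→8c, D[4]=8 ok
k=5 barrier max(L[5]=4,C[4]=4)→4c, D[5]=4 ok
k=6 barrier max(L[6]=6,C[5]=7)→7c, D[6]=7 ok
k=7 barrier max(L[7]=8,C[6]=6)→8c, D[7]=8 ok
k=8 barrier C[7]=6→6c, D[8]=6 ok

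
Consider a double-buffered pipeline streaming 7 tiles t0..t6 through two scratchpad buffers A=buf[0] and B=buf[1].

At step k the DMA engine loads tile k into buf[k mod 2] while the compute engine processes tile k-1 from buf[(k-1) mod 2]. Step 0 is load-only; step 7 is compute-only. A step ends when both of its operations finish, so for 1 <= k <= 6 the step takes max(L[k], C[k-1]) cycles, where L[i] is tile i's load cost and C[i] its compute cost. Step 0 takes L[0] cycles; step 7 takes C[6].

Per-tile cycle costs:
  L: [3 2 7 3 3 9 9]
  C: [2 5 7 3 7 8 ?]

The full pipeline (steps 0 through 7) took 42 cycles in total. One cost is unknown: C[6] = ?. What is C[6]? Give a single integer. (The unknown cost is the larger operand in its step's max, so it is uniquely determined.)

C[6] = 2

step 0 = dur = L[0]=3 = 3
step 1 = dur = max(L[1]=2, C[0]=2) = 2
step 2 = dur = max(L[2]=7, C[1]=5) = 7
step 3 = dur = max(L[3]=3, C[2]=7) = 7
step 4 = dur = max(L[4]=3, C[3]=3) = 3
step 5 = dur = max(L[5]=9, C[4]=7) = 9
step 6 = dur = max(L[6]=9, C[5]=8) = 9
step 7 = dur = C[6]=? = C[6]  (unknown; binding)
sum of known step durations = 40
dur[7] = total - known = 42 - 40 = 2
C[6] is the binding max in step 7, so C[6] = dur[7] = 2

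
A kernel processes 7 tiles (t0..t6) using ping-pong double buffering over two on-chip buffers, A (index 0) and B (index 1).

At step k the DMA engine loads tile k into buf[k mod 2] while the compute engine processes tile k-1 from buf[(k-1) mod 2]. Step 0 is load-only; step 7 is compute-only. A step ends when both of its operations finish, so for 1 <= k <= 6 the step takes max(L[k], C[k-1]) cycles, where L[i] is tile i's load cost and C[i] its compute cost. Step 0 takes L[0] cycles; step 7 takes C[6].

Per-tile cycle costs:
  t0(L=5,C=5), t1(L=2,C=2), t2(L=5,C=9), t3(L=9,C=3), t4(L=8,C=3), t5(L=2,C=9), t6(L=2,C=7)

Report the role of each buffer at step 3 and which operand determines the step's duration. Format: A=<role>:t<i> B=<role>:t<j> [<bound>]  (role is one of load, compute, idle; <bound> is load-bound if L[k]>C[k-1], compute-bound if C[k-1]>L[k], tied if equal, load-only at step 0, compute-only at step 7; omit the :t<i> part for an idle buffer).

step 3: A=compute:t2 B=load:t3 [tied]

k=0 load=t0/5c comp=- wait=5 total=5
k=1 load=t1/2c comp=t0/5c wait=5 total=10
k=2 load=t2/5c comp=t1/2c wait=5 total=15
k=3 load=t3/9c comp=t2/9c wait=9 total=24
k=4 load=t4/8c comp=t3/3c wait=8 total=32
k=5 load=t5/2c comp=t4/3c wait=3 total=35
k=6 load=t6/2c comp=t5/9c wait=9 total=44
k=7 load=- comp=t6/7c wait=7 total=51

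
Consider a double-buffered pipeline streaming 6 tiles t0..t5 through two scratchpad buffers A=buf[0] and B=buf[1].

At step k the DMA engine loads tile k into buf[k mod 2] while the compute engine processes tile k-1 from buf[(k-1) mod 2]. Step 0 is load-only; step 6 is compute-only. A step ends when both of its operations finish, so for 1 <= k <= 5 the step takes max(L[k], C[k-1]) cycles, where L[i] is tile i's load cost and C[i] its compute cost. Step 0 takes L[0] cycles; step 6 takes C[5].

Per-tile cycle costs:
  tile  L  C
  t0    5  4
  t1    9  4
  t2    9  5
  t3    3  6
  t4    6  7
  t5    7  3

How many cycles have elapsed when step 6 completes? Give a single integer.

end_cycle[6] = 44

k=0 load=t0/5c comp=- wait=5 total=5
k=1 load=t1/9c comp=t0/4c wait=9 total=14
k=2 load=t2/9c comp=t1/4c wait=9 total=23
k=3 load=t3/3c comp=t2/5c wait=5 total=28
k=4 load=t4/6c comp=t3/6c wait=6 total=34
k=5 load=t5/7c comp=t4/7c wait=7 total=41
k=6 load=- comp=t5/3c wait=3 total=44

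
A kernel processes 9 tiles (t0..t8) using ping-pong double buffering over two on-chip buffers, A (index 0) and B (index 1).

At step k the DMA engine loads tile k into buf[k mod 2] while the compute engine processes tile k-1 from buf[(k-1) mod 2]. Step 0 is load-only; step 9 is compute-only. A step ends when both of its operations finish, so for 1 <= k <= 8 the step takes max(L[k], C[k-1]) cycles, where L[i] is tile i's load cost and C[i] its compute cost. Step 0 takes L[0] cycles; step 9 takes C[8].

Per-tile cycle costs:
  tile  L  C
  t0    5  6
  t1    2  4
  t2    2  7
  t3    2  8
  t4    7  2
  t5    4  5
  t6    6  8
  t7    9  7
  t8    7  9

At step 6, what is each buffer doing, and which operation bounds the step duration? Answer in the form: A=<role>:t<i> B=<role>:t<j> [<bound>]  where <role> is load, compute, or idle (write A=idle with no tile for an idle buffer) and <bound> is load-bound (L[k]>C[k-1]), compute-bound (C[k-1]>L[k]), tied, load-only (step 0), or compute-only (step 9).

step 6: A=load:t6 B=compute:t5 [load-bound]

step 0: L[0]=5 → dur=5, Σ=5 | A=load:t0 B=idle [load-only]
step 1: L[1]=2 C[0]=6 → dur=6, Σ=11 | A=compute:t0 B=load:t1 [compute-bound]
step 2: L[2]=2 C[1]=4 → dur=4, Σ=15 | A=load:t2 B=compute:t1 [compute-bound]
step 3: L[3]=2 C[2]=7 → dur=7, Σ=22 | A=compute:t2 B=load:t3 [compute-bound]
step 4: L[4]=7 C[3]=8 → dur=8, Σ=30 | A=load:t4 B=compute:t3 [compute-bound]
step 5: L[5]=4 C[4]=2 → dur=4, Σ=34 | A=compute:t4 B=load:t5 [load-bound]
step 6: L[6]=6 C[5]=5 → dur=6, Σ=40 | A=load:t6 B=compute:t5 [load-bound]
step 7: L[7]=9 C[6]=8 → dur=9, Σ=49 | A=compute:t6 B=load:t7 [load-bound]
step 8: L[8]=7 C[7]=7 → dur=7, Σ=56 | A=load:t8 B=compute:t7 [tied]
step 9: C[8]=9 → dur=9, Σ=65 | A=compute:t8 B=idle [compute-only]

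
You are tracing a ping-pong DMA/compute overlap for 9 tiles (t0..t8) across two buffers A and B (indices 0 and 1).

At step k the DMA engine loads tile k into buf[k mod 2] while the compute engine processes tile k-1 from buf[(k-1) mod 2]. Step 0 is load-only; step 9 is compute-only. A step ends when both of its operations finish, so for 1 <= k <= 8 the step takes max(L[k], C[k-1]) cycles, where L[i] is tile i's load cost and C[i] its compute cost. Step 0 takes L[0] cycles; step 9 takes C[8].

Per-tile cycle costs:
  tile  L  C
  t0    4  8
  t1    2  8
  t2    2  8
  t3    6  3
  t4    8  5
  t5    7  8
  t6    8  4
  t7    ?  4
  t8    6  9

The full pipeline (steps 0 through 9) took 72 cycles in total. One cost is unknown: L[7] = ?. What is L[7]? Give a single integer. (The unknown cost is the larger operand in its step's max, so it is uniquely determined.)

step 0: dur = L[0]=4 = 4
step 1: dur = max(L[1]=2, C[0]=8) = 8
step 2: dur = max(L[2]=2, C[1]=8) = 8
step 3: dur = max(L[3]=6, C[2]=8) = 8
step 4: dur = max(L[4]=8, C[3]=3) = 8
step 5: dur = max(L[5]=7, C[4]=5) = 7
step 6: dur = max(L[6]=8, C[5]=8) = 8
step 7: dur = max(L[7]=?, C[6]=4) = L[7]  (unknown; binding)
step 8: dur = max(L[8]=6, C[7]=4) = 6
step 9: dur = C[8]=9 = 9
sum of known step durations = 66
dur[7] = total - known = 72 - 66 = 6
L[7] is the binding max in step 7, so L[7] = dur[7] = 6

L[7] = 6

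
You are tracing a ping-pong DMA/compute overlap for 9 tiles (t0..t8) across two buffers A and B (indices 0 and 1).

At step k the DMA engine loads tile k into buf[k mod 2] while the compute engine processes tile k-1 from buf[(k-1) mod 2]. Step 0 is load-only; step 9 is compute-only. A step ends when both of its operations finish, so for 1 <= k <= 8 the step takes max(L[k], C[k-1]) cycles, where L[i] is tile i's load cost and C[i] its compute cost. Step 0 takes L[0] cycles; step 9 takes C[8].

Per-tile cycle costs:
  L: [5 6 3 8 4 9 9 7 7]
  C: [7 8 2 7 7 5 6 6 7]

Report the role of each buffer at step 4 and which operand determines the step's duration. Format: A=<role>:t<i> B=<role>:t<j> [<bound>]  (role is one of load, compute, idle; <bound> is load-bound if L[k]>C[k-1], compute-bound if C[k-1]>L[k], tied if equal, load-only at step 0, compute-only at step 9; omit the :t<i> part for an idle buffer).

k=0 load=t0/5c comp=- wait=5 total=5
k=1 load=t1/6c comp=t0/7c wait=7 total=12
k=2 load=t2/3c comp=t1/8c wait=8 total=20
k=3 load=t3/8c comp=t2/2c wait=8 total=28
k=4 load=t4/4c comp=t3/7c wait=7 total=35
k=5 load=t5/9c comp=t4/7c wait=9 total=44
k=6 load=t6/9c comp=t5/5c wait=9 total=53
k=7 load=t7/7c comp=t6/6c wait=7 total=60
k=8 load=t8/7c comp=t7/6c wait=7 total=67
k=9 load=- comp=t8/7c wait=7 total=74

step 4: A=load:t4 B=compute:t3 [compute-bound]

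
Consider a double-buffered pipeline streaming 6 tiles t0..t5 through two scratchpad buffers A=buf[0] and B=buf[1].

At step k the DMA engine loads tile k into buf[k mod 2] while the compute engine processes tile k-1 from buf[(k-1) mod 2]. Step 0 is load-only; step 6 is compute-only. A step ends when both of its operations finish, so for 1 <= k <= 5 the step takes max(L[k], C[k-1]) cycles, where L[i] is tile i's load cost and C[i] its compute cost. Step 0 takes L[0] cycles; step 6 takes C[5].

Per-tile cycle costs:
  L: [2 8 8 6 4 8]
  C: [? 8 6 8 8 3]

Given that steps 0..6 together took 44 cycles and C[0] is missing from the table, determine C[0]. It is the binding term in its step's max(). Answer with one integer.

step 0: dur = L[0]=2 = 2
step 1: dur = max(L[1]=8, C[0]=?) = C[0]  (unknown; binding)
step 2: dur = max(L[2]=8, C[1]=8) = 8
step 3: dur = max(L[3]=6, C[2]=6) = 6
step 4: dur = max(L[4]=4, C[3]=8) = 8
step 5: dur = max(L[5]=8, C[4]=8) = 8
step 6: dur = C[5]=3 = 3
sum of known step durations = 35
dur[1] = total - known = 44 - 35 = 9
C[0] is the binding max in step 1, so C[0] = dur[1] = 9

C[0] = 9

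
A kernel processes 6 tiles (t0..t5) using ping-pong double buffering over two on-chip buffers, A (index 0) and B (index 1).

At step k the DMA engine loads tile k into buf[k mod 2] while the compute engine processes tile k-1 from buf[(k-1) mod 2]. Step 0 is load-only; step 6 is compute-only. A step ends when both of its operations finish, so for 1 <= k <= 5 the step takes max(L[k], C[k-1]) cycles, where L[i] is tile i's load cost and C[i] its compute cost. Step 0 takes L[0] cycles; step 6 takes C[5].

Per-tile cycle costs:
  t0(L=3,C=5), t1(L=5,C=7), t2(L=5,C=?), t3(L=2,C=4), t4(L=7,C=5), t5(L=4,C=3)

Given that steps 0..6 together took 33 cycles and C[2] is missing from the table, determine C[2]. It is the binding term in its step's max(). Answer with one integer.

step 0 = dur = L[0]=3 = 3
step 1 = dur = max(L[1]=5, C[0]=5) = 5
step 2 = dur = max(L[2]=5, C[1]=7) = 7
step 3 = dur = max(L[3]=2, C[2]=?) = C[2]  (unknown; binding)
step 4 = dur = max(L[4]=7, C[3]=4) = 7
step 5 = dur = max(L[5]=4, C[4]=5) = 5
step 6 = dur = C[5]=3 = 3
sum of known step durations = 30
dur[3] = total - known = 33 - 30 = 3
C[2] is the binding max in step 3, so C[2] = dur[3] = 3

C[2] = 3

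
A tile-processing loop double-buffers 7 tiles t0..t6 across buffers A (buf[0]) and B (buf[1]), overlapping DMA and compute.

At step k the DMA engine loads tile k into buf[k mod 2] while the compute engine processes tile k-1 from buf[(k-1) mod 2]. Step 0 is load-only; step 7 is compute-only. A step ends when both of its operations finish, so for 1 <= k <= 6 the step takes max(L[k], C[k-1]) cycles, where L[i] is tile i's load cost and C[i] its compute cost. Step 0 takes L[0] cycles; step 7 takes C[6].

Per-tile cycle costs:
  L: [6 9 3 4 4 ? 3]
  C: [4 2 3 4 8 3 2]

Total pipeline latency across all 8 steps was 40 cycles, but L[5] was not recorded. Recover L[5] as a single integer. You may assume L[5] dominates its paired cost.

L[5] = 9

step 0: dur = L[0]=6 = 6
step 1: dur = max(L[1]=9, C[0]=4) = 9
step 2: dur = max(L[2]=3, C[1]=2) = 3
step 3: dur = max(L[3]=4, C[2]=3) = 4
step 4: dur = max(L[4]=4, C[3]=4) = 4
step 5: dur = max(L[5]=?, C[4]=8) = L[5]  (unknown; binding)
step 6: dur = max(L[6]=3, C[5]=3) = 3
step 7: dur = C[6]=2 = 2
sum of known step durations = 31
dur[5] = total - known = 40 - 31 = 9
L[5] is the binding max in step 5, so L[5] = dur[5] = 9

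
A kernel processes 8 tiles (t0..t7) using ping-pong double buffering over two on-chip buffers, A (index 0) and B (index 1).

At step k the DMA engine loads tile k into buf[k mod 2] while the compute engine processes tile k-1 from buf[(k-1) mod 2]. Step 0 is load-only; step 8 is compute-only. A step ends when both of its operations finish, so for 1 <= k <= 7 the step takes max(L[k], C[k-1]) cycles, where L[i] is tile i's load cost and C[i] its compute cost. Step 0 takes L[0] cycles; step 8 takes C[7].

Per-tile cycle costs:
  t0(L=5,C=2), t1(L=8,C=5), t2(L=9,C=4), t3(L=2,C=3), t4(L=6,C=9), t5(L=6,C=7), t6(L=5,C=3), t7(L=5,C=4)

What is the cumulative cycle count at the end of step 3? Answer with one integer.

end_cycle[3] = 26

  0. 5=5c; end=5; A:t0 B:-
  1. max(8,2)=8c; end=13; A:t0 B:t1
  2. max(9,5)=9c; end=22; A:t2 B:t1
  3. max(2,4)=4c; end=26; A:t2 B:t3
  4. max(6,3)=6c; end=32; A:t4 B:t3
  5. max(6,9)=9c; end=41; A:t4 B:t5
  6. max(5,7)=7c; end=48; A:t6 B:t5
  7. max(5,3)=5c; end=53; A:t6 B:t7
  8. 4=4c; end=57; A:t6 B:t7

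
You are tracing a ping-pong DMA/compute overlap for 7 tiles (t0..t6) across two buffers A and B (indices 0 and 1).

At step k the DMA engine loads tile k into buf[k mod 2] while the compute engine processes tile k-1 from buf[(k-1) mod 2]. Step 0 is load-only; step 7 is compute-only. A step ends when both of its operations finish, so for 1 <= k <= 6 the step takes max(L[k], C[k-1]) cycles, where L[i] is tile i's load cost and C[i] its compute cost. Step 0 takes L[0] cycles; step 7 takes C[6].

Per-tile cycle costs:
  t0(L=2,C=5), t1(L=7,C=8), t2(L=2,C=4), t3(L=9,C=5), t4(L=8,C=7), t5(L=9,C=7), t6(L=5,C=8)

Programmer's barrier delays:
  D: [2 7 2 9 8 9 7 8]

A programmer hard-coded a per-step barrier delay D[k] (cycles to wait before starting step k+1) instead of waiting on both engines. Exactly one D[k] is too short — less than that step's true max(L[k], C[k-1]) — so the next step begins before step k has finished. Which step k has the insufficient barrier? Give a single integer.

hazard at step 2

k=0 barrier L[0]=2→2c, D[0]=2 ok
k=1 barrier max(L[1]=7,C[0]=5)→7c, D[1]=7 ok
k=2 barrier max(L[2]=2,C[1]=8)→8c, D[2]=2 SHORT
k=3 barrier max(L[3]=9,C[2]=4)→9c, D[3]=9 ok
k=4 barrier max(L[4]=8,C[3]=5)→8c, D[4]=8 ok
k=5 barrier max(L[5]=9,C[4]=7)→9c, D[5]=9 ok
k=6 barrier max(L[6]=5,C[5]=7)→7c, D[6]=7 ok
k=7 barrier C[6]=8→8c, D[7]=8 ok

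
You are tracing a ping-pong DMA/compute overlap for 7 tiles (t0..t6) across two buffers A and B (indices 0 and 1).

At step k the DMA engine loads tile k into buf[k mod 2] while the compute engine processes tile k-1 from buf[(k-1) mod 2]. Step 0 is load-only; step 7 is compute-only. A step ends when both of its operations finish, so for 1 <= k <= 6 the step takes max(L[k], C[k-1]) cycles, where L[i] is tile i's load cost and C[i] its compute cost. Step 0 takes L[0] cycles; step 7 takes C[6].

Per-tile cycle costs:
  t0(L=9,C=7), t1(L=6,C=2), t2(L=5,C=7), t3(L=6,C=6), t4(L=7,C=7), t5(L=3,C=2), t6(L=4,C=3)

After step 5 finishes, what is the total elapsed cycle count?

[0] DMA t0→A (9c) ∥ CU idle ⇒ 9c, clock 9
[1] DMA t1→B (6c) ∥ CU A:t0 (7c) ⇒ 7c, clock 16
[2] DMA t2→A (5c) ∥ CU B:t1 (2c) ⇒ 5c, clock 21
[3] DMA t3→B (6c) ∥ CU A:t2 (7c) ⇒ 7c, clock 28
[4] DMA t4→A (7c) ∥ CU B:t3 (6c) ⇒ 7c, clock 35
[5] DMA t5→B (3c) ∥ CU A:t4 (7c) ⇒ 7c, clock 42
[6] DMA t6→A (4c) ∥ CU B:t5 (2c) ⇒ 4c, clock 46
[7] DMA idle ∥ CU A:t6 (3c) ⇒ 3c, clock 49

end_cycle[5] = 42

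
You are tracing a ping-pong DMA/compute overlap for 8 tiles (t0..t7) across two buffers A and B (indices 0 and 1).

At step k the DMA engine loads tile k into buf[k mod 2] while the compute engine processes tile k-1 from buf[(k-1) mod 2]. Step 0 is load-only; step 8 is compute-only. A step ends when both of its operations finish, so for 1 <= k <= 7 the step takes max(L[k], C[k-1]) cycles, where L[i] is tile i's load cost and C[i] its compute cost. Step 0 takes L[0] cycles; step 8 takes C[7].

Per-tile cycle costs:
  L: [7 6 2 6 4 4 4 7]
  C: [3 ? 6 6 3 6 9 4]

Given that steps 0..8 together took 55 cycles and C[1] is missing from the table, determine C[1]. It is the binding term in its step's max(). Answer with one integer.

C[1] = 7

step 0 = dur = L[0]=7 = 7
step 1 = dur = max(L[1]=6, C[0]=3) = 6
step 2 = dur = max(L[2]=2, C[1]=?) = C[1]  (unknown; binding)
step 3 = dur = max(L[3]=6, C[2]=6) = 6
step 4 = dur = max(L[4]=4, C[3]=6) = 6
step 5 = dur = max(L[5]=4, C[4]=3) = 4
step 6 = dur = max(L[6]=4, C[5]=6) = 6
step 7 = dur = max(L[7]=7, C[6]=9) = 9
step 8 = dur = C[7]=4 = 4
sum of known step durations = 48
dur[2] = total - known = 55 - 48 = 7
C[1] is the binding max in step 2, so C[1] = dur[2] = 7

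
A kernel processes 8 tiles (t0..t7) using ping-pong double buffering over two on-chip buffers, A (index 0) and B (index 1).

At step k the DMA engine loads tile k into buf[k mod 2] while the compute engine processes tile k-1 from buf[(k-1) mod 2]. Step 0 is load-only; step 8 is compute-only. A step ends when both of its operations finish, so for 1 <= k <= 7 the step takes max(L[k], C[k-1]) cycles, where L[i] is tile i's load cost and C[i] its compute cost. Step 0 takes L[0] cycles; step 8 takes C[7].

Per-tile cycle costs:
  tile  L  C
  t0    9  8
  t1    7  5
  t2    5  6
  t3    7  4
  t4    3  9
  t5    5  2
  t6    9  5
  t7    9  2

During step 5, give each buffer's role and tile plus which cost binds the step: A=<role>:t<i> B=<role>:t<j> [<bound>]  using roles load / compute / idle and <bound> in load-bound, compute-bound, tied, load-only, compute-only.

[0] DMA t0→A (9c) ∥ CU idle ⇒ 9c, clock 9
[1] DMA t1→B (7c) ∥ CU A:t0 (8c) ⇒ 8c, clock 17
[2] DMA t2→A (5c) ∥ CU B:t1 (5c) ⇒ 5c, clock 22
[3] DMA t3→B (7c) ∥ CU A:t2 (6c) ⇒ 7c, clock 29
[4] DMA t4→A (3c) ∥ CU B:t3 (4c) ⇒ 4c, clock 33
[5] DMA t5→B (5c) ∥ CU A:t4 (9c) ⇒ 9c, clock 42
[6] DMA t6→A (9c) ∥ CU B:t5 (2c) ⇒ 9c, clock 51
[7] DMA t7→B (9c) ∥ CU A:t6 (5c) ⇒ 9c, clock 60
[8] DMA idle ∥ CU B:t7 (2c) ⇒ 2c, clock 62

step 5: A=compute:t4 B=load:t5 [compute-bound]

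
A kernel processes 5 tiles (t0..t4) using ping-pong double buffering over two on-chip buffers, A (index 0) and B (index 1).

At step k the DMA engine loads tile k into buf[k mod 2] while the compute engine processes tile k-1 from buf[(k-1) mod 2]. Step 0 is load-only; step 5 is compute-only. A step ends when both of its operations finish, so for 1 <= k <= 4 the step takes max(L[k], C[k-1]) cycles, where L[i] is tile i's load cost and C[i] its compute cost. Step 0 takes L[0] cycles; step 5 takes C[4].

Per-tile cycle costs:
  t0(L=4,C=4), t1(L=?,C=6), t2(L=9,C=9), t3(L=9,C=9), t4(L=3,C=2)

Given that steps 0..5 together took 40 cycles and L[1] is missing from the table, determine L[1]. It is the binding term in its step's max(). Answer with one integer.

L[1] = 7

step 0: dur = L[0]=4 = 4
step 1: dur = max(L[1]=?, C[0]=4) = L[1]  (unknown; binding)
step 2: dur = max(L[2]=9, C[1]=6) = 9
step 3: dur = max(L[3]=9, C[2]=9) = 9
step 4: dur = max(L[4]=3, C[3]=9) = 9
step 5: dur = C[4]=2 = 2
sum of known step durations = 33
dur[1] = total - known = 40 - 33 = 7
L[1] is the binding max in step 1, so L[1] = dur[1] = 7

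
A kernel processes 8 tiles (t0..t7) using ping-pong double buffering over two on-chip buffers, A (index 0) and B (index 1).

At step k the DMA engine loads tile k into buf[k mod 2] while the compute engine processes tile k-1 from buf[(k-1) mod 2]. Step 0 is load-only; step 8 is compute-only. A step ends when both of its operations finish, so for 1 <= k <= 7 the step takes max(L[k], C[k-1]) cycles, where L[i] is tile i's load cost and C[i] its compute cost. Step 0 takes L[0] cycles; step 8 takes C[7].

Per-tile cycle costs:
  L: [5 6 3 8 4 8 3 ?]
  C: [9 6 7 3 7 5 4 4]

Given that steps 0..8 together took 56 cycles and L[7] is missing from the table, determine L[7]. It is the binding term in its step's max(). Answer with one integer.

step 0 | dur = L[0]=5 = 5
step 1 | dur = max(L[1]=6, C[0]=9) = 9
step 2 | dur = max(L[2]=3, C[1]=6) = 6
step 3 | dur = max(L[3]=8, C[2]=7) = 8
step 4 | dur = max(L[4]=4, C[3]=3) = 4
step 5 | dur = max(L[5]=8, C[4]=7) = 8
step 6 | dur = max(L[6]=3, C[5]=5) = 5
step 7 | dur = max(L[7]=?, C[6]=4) = L[7]  (unknown; binding)
step 8 | dur = C[7]=4 = 4
sum of known step durations = 49
dur[7] = total - known = 56 - 49 = 7
L[7] is the binding max in step 7, so L[7] = dur[7] = 7

L[7] = 7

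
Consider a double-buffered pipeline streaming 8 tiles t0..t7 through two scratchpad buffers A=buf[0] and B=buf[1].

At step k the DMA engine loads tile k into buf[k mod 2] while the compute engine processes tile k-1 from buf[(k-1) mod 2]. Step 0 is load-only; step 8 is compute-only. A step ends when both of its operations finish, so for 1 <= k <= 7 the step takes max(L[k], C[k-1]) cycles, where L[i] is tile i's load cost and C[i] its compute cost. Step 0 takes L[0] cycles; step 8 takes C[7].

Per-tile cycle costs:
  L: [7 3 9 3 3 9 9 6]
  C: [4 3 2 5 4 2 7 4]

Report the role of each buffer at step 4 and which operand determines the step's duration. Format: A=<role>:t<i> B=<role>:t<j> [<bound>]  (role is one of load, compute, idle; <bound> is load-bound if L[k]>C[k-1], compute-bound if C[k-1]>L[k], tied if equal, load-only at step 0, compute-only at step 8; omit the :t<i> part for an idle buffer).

step 4: A=load:t4 B=compute:t3 [compute-bound]

[0] DMA t0→A (7c) ∥ CU idle ⇒ 7c, clock 7
[1] DMA t1→B (3c) ∥ CU A:t0 (4c) ⇒ 4c, clock 11
[2] DMA t2→A (9c) ∥ CU B:t1 (3c) ⇒ 9c, clock 20
[3] DMA t3→B (3c) ∥ CU A:t2 (2c) ⇒ 3c, clock 23
[4] DMA t4→A (3c) ∥ CU B:t3 (5c) ⇒ 5c, clock 28
[5] DMA t5→B (9c) ∥ CU A:t4 (4c) ⇒ 9c, clock 37
[6] DMA t6→A (9c) ∥ CU B:t5 (2c) ⇒ 9c, clock 46
[7] DMA t7→B (6c) ∥ CU A:t6 (7c) ⇒ 7c, clock 53
[8] DMA idle ∥ CU B:t7 (4c) ⇒ 4c, clock 57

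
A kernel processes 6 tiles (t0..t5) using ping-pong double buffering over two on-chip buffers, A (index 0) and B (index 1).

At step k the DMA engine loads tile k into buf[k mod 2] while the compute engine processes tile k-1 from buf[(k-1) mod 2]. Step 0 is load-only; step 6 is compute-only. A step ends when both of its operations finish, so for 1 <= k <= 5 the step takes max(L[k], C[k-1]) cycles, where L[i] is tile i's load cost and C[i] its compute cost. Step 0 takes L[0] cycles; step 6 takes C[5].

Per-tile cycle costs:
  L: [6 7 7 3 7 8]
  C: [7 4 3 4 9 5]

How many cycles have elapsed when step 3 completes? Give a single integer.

end_cycle[3] = 23

step 0: L[0]=6 → dur=6, Σ=6 | A=load:t0 B=idle [load-only]
step 1: L[1]=7 C[0]=7 → dur=7, Σ=13 | A=compute:t0 B=load:t1 [tied]
step 2: L[2]=7 C[1]=4 → dur=7, Σ=20 | A=load:t2 B=compute:t1 [load-bound]
step 3: L[3]=3 C[2]=3 → dur=3, Σ=23 | A=compute:t2 B=load:t3 [tied]
step 4: L[4]=7 C[3]=4 → dur=7, Σ=30 | A=load:t4 B=compute:t3 [load-bound]
step 5: L[5]=8 C[4]=9 → dur=9, Σ=39 | A=compute:t4 B=load:t5 [compute-bound]
step 6: C[5]=5 → dur=5, Σ=44 | A=idle B=compute:t5 [compute-only]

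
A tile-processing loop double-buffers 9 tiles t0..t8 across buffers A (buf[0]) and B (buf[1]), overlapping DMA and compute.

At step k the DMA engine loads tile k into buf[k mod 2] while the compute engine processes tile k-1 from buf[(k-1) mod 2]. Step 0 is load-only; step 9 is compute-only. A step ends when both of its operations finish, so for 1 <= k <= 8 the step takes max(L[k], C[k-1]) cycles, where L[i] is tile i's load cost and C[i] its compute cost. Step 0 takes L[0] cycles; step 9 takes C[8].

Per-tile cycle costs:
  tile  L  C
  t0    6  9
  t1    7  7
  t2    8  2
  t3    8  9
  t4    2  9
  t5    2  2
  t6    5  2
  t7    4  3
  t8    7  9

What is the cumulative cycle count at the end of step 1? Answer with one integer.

end_cycle[1] = 15

  0. 6=6c; end=6; A:t0 B:-
  1. max(7,9)=9c; end=15; A:t0 B:t1
  2. max(8,7)=8c; end=23; A:t2 B:t1
  3. max(8,2)=8c; end=31; A:t2 B:t3
  4. max(2,9)=9c; end=40; A:t4 B:t3
  5. max(2,9)=9c; end=49; A:t4 B:t5
  6. max(5,2)=5c; end=54; A:t6 B:t5
  7. max(4,2)=4c; end=58; A:t6 B:t7
  8. max(7,3)=7c; end=65; A:t8 B:t7
  9. 9=9c; end=74; A:t8 B:t7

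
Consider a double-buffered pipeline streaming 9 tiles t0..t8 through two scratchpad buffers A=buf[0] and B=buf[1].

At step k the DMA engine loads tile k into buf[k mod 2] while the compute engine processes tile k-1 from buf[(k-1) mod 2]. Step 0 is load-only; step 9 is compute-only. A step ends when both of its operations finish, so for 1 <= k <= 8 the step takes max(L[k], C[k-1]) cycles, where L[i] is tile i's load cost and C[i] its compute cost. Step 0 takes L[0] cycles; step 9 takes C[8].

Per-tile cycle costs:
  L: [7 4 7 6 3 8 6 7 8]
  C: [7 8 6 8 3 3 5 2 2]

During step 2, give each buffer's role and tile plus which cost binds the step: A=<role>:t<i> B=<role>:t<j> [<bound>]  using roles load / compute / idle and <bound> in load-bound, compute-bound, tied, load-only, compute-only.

step 2: A=load:t2 B=compute:t1 [compute-bound]

step 0: L[0]=7 → dur=7, Σ=7 | A=load:t0 B=idle [load-only]
step 1: L[1]=4 C[0]=7 → dur=7, Σ=14 | A=compute:t0 B=load:t1 [compute-bound]
step 2: L[2]=7 C[1]=8 → dur=8, Σ=22 | A=load:t2 B=compute:t1 [compute-bound]
step 3: L[3]=6 C[2]=6 → dur=6, Σ=28 | A=compute:t2 B=load:t3 [tied]
step 4: L[4]=3 C[3]=8 → dur=8, Σ=36 | A=load:t4 B=compute:t3 [compute-bound]
step 5: L[5]=8 C[4]=3 → dur=8, Σ=44 | A=compute:t4 B=load:t5 [load-bound]
step 6: L[6]=6 C[5]=3 → dur=6, Σ=50 | A=load:t6 B=compute:t5 [load-bound]
step 7: L[7]=7 C[6]=5 → dur=7, Σ=57 | A=compute:t6 B=load:t7 [load-bound]
step 8: L[8]=8 C[7]=2 → dur=8, Σ=65 | A=load:t8 B=compute:t7 [load-bound]
step 9: C[8]=2 → dur=2, Σ=67 | A=compute:t8 B=idle [compute-only]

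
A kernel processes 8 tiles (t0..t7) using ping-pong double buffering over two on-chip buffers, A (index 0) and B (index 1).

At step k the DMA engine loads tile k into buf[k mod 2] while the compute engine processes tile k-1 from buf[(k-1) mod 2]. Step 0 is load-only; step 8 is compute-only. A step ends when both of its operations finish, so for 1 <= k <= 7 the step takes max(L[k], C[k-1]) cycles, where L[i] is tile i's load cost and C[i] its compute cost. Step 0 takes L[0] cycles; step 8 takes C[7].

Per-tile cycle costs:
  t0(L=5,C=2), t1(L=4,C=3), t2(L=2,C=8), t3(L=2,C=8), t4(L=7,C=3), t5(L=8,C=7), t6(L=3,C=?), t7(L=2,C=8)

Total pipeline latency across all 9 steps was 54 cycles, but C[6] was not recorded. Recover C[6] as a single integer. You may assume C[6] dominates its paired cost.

step 0 | dur = L[0]=5 = 5
step 1 | dur = max(L[1]=4, C[0]=2) = 4
step 2 | dur = max(L[2]=2, C[1]=3) = 3
step 3 | dur = max(L[3]=2, C[2]=8) = 8
step 4 | dur = max(L[4]=7, C[3]=8) = 8
step 5 | dur = max(L[5]=8, C[4]=3) = 8
step 6 | dur = max(L[6]=3, C[5]=7) = 7
step 7 | dur = max(L[7]=2, C[6]=?) = C[6]  (unknown; binding)
step 8 | dur = C[7]=8 = 8
sum of known step durations = 51
dur[7] = total - known = 54 - 51 = 3
C[6] is the binding max in step 7, so C[6] = dur[7] = 3

C[6] = 3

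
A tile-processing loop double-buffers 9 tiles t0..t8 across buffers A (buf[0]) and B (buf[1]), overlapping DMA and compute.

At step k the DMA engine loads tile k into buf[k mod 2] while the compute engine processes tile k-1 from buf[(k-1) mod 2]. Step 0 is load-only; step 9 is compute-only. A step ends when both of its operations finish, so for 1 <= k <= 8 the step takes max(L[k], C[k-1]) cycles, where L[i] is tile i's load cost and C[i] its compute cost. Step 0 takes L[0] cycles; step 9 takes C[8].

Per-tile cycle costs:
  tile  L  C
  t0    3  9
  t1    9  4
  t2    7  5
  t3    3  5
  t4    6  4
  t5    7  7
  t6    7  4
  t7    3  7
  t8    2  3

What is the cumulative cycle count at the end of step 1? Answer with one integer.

step 0: L[0]=3 → dur=3, Σ=3 | A=load:t0 B=idle [load-only]
step 1: L[1]=9 C[0]=9 → dur=9, Σ=12 | A=compute:t0 B=load:t1 [tied]
step 2: L[2]=7 C[1]=4 → dur=7, Σ=19 | A=load:t2 B=compute:t1 [load-bound]
step 3: L[3]=3 C[2]=5 → dur=5, Σ=24 | A=compute:t2 B=load:t3 [compute-bound]
step 4: L[4]=6 C[3]=5 → dur=6, Σ=30 | A=load:t4 B=compute:t3 [load-bound]
step 5: L[5]=7 C[4]=4 → dur=7, Σ=37 | A=compute:t4 B=load:t5 [load-bound]
step 6: L[6]=7 C[5]=7 → dur=7, Σ=44 | A=load:t6 B=compute:t5 [tied]
step 7: L[7]=3 C[6]=4 → dur=4, Σ=48 | A=compute:t6 B=load:t7 [compute-bound]
step 8: L[8]=2 C[7]=7 → dur=7, Σ=55 | A=load:t8 B=compute:t7 [compute-bound]
step 9: C[8]=3 → dur=3, Σ=58 | A=compute:t8 B=idle [compute-only]

end_cycle[1] = 12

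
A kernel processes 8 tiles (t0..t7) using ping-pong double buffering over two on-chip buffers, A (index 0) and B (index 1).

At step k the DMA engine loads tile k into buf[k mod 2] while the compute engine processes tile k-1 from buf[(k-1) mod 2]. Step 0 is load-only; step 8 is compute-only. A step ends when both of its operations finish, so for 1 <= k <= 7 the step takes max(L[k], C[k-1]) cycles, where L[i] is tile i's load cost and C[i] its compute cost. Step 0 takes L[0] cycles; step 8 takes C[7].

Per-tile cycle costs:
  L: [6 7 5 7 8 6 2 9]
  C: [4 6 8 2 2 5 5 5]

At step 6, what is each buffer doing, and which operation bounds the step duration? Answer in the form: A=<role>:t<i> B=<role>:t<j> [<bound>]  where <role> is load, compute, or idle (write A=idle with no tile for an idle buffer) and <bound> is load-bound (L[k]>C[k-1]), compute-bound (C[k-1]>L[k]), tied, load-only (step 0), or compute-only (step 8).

step 6: A=load:t6 B=compute:t5 [compute-bound]

[0] DMA t0→A (6c) ∥ CU idle ⇒ 6c, clock 6
[1] DMA t1→B (7c) ∥ CU A:t0 (4c) ⇒ 7c, clock 13
[2] DMA t2→A (5c) ∥ CU B:t1 (6c) ⇒ 6c, clock 19
[3] DMA t3→B (7c) ∥ CU A:t2 (8c) ⇒ 8c, clock 27
[4] DMA t4→A (8c) ∥ CU B:t3 (2c) ⇒ 8c, clock 35
[5] DMA t5→B (6c) ∥ CU A:t4 (2c) ⇒ 6c, clock 41
[6] DMA t6→A (2c) ∥ CU B:t5 (5c) ⇒ 5c, clock 46
[7] DMA t7→B (9c) ∥ CU A:t6 (5c) ⇒ 9c, clock 55
[8] DMA idle ∥ CU B:t7 (5c) ⇒ 5c, clock 60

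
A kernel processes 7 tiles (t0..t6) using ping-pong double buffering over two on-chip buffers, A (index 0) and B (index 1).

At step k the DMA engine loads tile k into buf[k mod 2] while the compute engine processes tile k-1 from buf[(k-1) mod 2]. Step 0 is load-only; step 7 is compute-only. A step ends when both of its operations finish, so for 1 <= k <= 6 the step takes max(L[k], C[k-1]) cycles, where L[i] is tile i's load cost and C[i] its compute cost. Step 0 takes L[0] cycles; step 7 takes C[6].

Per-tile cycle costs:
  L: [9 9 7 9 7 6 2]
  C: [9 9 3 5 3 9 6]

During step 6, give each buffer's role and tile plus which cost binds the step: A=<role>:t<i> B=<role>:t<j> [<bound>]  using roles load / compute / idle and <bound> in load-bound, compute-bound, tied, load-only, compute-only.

[0] DMA t0→A (9c) ∥ CU idle ⇒ 9c, clock 9
[1] DMA t1→B (9c) ∥ CU A:t0 (9c) ⇒ 9c, clock 18
[2] DMA t2→A (7c) ∥ CU B:t1 (9c) ⇒ 9c, clock 27
[3] DMA t3→B (9c) ∥ CU A:t2 (3c) ⇒ 9c, clock 36
[4] DMA t4→A (7c) ∥ CU B:t3 (5c) ⇒ 7c, clock 43
[5] DMA t5→B (6c) ∥ CU A:t4 (3c) ⇒ 6c, clock 49
[6] DMA t6→A (2c) ∥ CU B:t5 (9c) ⇒ 9c, clock 58
[7] DMA idle ∥ CU A:t6 (6c) ⇒ 6c, clock 64

step 6: A=load:t6 B=compute:t5 [compute-bound]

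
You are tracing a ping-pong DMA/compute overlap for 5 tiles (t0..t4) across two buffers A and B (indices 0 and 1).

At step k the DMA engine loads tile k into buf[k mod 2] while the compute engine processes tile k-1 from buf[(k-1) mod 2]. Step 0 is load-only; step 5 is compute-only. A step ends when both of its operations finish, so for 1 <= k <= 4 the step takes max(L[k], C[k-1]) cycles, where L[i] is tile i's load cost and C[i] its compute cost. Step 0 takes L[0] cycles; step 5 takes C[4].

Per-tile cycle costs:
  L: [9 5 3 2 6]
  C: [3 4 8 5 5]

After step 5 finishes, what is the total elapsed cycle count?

k=0 load=t0/9c comp=- wait=9 total=9
k=1 load=t1/5c comp=t0/3c wait=5 total=14
k=2 load=t2/3c comp=t1/4c wait=4 total=18
k=3 load=t3/2c comp=t2/8c wait=8 total=26
k=4 load=t4/6c comp=t3/5c wait=6 total=32
k=5 load=- comp=t4/5c wait=5 total=37

end_cycle[5] = 37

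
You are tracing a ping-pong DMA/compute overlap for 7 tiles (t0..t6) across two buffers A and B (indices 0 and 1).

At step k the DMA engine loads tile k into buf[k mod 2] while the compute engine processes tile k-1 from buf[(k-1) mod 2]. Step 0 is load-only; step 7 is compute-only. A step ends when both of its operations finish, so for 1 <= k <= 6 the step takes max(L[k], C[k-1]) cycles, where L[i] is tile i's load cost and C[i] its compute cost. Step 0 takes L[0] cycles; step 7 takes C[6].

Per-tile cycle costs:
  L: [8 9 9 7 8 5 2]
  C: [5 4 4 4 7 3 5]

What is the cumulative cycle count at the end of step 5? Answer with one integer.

[0] DMA t0→A (8c) ∥ CU idle ⇒ 8c, clock 8
[1] DMA t1→B (9c) ∥ CU A:t0 (5c) ⇒ 9c, clock 17
[2] DMA t2→A (9c) ∥ CU B:t1 (4c) ⇒ 9c, clock 26
[3] DMA t3→B (7c) ∥ CU A:t2 (4c) ⇒ 7c, clock 33
[4] DMA t4→A (8c) ∥ CU B:t3 (4c) ⇒ 8c, clock 41
[5] DMA t5→B (5c) ∥ CU A:t4 (7c) ⇒ 7c, clock 48
[6] DMA t6→A (2c) ∥ CU B:t5 (3c) ⇒ 3c, clock 51
[7] DMA idle ∥ CU A:t6 (5c) ⇒ 5c, clock 56

end_cycle[5] = 48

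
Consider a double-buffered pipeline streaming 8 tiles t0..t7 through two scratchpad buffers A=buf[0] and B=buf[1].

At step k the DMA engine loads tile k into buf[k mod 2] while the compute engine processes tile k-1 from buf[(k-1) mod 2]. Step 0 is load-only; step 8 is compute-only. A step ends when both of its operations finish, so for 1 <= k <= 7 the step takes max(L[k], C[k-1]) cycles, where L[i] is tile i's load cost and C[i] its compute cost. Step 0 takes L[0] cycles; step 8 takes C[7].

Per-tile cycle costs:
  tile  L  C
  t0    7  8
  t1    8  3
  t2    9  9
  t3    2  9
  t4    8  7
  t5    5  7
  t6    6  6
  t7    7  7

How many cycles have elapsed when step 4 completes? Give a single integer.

end_cycle[4] = 42

  0. 7=7c; end=7; A:t0 B:-
  1. max(8,8)=8c; end=15; A:t0 B:t1
  2. max(9,3)=9c; end=24; A:t2 B:t1
  3. max(2,9)=9c; end=33; A:t2 B:t3
  4. max(8,9)=9c; end=42; A:t4 B:t3
  5. max(5,7)=7c; end=49; A:t4 B:t5
  6. max(6,7)=7c; end=56; A:t6 B:t5
  7. max(7,6)=7c; end=63; A:t6 B:t7
  8. 7=7c; end=70; A:t6 B:t7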